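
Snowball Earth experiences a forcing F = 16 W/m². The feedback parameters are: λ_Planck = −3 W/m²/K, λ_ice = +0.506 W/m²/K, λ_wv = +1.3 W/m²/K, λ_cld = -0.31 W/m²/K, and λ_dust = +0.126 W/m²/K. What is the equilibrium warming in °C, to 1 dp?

11.6 °C

Net feedback parameter λ = (−3) + (+0.506) + (+1.3) + (-0.31) + (+0.126) = -1.378 W/m²/K.
ΔT = −F/λ = −16/(-1.378) = 11.6 °C.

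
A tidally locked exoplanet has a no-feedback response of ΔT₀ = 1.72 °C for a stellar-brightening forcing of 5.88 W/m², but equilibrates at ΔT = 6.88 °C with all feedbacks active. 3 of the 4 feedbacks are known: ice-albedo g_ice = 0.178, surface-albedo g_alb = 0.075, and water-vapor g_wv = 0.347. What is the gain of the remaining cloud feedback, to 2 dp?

Amplification A = ΔT/ΔT₀ = 6.88/1.72 = 4.
Total gain g = 1 − 1/A = 1 − 1/4 = 0.75.
Known gains sum to 0.178 + 0.075 + 0.347 = 0.6.
g_cld = 0.75 − 0.6 = 0.15.

0.15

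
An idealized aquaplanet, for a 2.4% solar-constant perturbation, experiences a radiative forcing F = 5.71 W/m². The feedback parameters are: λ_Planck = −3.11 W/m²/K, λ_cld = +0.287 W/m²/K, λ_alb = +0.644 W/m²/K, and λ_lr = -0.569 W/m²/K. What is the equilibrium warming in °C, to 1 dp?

2.1 °C

Net feedback parameter λ = (−3.11) + (+0.287) + (+0.644) + (-0.569) = -2.748 W/m²/K.
ΔT = −F/λ = −5.71/(-2.748) = 2.1 °C.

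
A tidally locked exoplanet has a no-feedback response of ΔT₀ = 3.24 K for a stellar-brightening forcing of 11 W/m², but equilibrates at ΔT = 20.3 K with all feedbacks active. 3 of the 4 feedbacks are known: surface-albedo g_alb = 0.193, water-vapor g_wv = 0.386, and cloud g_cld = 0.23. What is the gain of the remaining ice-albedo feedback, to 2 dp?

0.03

Amplification A = ΔT/ΔT₀ = 20.3/3.24 = 6.265.
Total gain g = 1 − 1/A = 1 − 1/6.265 = 0.8404.
Known gains sum to 0.193 + 0.386 + 0.23 = 0.809.
g_ice = 0.8404 − 0.809 = 0.03.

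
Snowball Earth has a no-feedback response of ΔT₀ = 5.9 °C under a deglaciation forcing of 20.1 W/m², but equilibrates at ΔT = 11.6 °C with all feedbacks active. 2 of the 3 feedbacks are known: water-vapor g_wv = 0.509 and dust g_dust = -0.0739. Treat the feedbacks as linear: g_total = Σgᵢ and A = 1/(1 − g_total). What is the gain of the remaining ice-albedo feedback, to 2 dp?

0.06

Amplification A = ΔT/ΔT₀ = 11.6/5.9 = 1.966.
Total gain g = 1 − 1/A = 1 − 1/1.966 = 0.4914.
Known gains sum to 0.509 − 0.0739 = 0.4351.
g_ice = 0.4914 − 0.4351 = 0.06.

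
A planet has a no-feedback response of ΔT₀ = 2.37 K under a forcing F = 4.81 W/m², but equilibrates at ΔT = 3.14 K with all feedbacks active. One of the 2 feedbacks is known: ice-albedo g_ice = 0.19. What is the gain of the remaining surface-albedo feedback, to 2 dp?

Amplification A = ΔT/ΔT₀ = 3.14/2.37 = 1.325.
Total gain g = 1 − 1/A = 1 − 1/1.325 = 0.2453.
The known gain is 0.19.
g_alb = 0.2453 − 0.19 = 0.06.

0.06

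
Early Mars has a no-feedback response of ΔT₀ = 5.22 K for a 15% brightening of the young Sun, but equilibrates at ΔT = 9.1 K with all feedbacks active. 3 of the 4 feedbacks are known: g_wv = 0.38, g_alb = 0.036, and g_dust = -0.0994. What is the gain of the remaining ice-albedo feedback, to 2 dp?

Amplification A = ΔT/ΔT₀ = 9.1/5.22 = 1.743.
Total gain g = 1 − 1/A = 1 − 1/1.743 = 0.4263.
Known gains sum to 0.38 + 0.036 − 0.0994 = 0.3166.
g_ice = 0.4263 − 0.3166 = 0.11.

0.11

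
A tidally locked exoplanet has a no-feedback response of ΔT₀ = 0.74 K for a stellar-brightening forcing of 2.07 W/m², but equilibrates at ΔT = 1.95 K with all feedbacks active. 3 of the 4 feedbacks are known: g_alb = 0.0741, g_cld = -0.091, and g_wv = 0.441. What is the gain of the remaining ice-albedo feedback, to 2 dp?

0.20

Amplification A = ΔT/ΔT₀ = 1.95/0.74 = 2.635.
Total gain g = 1 − 1/A = 1 − 1/2.635 = 0.6205.
Known gains sum to 0.0741 − 0.091 + 0.441 = 0.4241.
g_ice = 0.6205 − 0.4241 = 0.20.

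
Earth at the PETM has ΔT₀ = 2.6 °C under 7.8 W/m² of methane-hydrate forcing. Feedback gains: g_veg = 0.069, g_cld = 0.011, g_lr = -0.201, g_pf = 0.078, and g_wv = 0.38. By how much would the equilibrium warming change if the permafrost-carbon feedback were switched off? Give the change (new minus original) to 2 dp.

Original: g = 0.337, ΔT = 2.6/(1−0.337) = 3.9216 °C.
Without permafrost-carbon: g' = 0.259, ΔT' = 2.6/(1−0.259) = 3.5088 °C.
Change = 3.5088 − 3.9216 = -0.41 °C.

-0.41 °C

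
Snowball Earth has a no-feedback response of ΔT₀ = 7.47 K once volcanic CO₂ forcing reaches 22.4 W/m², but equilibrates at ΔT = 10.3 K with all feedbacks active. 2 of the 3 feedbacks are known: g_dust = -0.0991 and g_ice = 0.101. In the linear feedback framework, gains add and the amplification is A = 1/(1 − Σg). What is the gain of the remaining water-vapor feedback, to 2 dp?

Amplification A = ΔT/ΔT₀ = 10.3/7.47 = 1.379.
Total gain g = 1 − 1/A = 1 − 1/1.379 = 0.2748.
Known gains sum to -0.0991 + 0.101 = 0.0019.
g_wv = 0.2748 − 0.0019 = 0.27.

0.27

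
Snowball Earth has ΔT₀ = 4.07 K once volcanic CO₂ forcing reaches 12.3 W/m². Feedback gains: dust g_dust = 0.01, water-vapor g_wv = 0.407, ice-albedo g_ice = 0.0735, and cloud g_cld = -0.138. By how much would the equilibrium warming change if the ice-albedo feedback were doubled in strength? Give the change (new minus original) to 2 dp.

Original: g = 0.3525, ΔT = 4.07/(1−0.3525) = 6.2857 K.
With doubled ice-albedo: g' = 0.426, ΔT' = 4.07/(1−0.426) = 7.0906 K.
Change = 7.0906 − 6.2857 = 0.80 K.

0.80 K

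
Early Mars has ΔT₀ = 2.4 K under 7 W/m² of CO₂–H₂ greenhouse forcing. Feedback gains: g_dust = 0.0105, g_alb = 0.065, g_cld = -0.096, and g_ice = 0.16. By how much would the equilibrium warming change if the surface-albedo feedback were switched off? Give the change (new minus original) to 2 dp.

Original: g = 0.1395, ΔT = 2.4/(1−0.1395) = 2.7891 K.
Without surface-albedo: g' = 0.0745, ΔT' = 2.4/(1−0.0745) = 2.5932 K.
Change = 2.5932 − 2.7891 = -0.20 K.

-0.20 K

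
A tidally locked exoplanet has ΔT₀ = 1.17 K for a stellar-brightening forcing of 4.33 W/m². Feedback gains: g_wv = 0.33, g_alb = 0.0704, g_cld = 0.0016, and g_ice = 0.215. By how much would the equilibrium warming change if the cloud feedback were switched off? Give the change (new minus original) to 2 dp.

Original: g = 0.617, ΔT = 1.17/(1−0.617) = 3.0548 K.
Without cloud: g' = 0.6154, ΔT' = 1.17/(1−0.6154) = 3.0421 K.
Change = 3.0421 − 3.0548 = -0.01 K.

-0.01 K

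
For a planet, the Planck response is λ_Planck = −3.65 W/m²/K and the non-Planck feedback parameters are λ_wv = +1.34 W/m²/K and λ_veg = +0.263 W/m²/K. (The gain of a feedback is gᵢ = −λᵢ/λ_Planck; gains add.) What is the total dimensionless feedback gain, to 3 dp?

0.439

Convert to gains: g_wv = 1.34/3.65 = 0.3671; g_veg = 0.263/3.65 = 0.07205.
Total gain g = 0.43915.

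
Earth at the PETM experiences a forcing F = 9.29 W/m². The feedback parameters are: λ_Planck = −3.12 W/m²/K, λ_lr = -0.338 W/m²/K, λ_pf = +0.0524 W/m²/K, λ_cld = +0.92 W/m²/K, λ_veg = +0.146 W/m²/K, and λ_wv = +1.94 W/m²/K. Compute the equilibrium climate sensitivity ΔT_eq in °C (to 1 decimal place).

Net feedback parameter λ = (−3.12) + (-0.338) + (+0.0524) + (+0.92) + (+0.146) + (+1.94) = -0.3996 W/m²/K.
ΔT = −F/λ = −9.29/(-0.3996) = 23.2 °C.

23.2 °C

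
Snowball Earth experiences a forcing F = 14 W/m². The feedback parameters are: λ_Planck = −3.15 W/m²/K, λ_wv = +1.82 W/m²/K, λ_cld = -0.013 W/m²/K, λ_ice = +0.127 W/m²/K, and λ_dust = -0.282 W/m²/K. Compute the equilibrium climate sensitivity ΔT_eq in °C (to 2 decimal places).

9.35 °C

Net feedback parameter λ = (−3.15) + (+1.82) + (-0.013) + (+0.127) + (-0.282) = -1.498 W/m²/K.
ΔT = −F/λ = −14/(-1.498) = 9.35 °C.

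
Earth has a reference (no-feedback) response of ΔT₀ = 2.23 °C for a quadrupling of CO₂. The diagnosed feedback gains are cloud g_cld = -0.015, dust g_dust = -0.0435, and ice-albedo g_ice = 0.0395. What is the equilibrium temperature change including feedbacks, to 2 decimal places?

Total gain g = -0.015 − 0.0435 + 0.0395 = -0.019.
Amplification A = 1/(1 + 0.019) = 0.9814.
ΔT = 2.23 × 0.9814 = 2.19 °C.

2.19 °C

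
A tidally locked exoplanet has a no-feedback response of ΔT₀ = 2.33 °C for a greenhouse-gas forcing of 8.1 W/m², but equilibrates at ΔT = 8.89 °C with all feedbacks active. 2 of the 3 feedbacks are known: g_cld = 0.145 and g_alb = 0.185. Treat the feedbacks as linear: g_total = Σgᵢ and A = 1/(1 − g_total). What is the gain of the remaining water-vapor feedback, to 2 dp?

0.41

Amplification A = ΔT/ΔT₀ = 8.89/2.33 = 3.815.
Total gain g = 1 − 1/A = 1 − 1/3.815 = 0.7379.
Known gains sum to 0.145 + 0.185 = 0.33.
g_wv = 0.7379 − 0.33 = 0.41.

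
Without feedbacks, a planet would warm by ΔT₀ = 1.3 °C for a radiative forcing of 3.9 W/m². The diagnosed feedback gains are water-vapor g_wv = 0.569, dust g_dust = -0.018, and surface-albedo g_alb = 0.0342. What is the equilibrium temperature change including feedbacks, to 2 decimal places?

Total gain g = 0.569 − 0.018 + 0.0342 = 0.5852.
Amplification A = 1/(1 − 0.5852) = 2.411.
ΔT = 1.3 × 2.411 = 3.13 °C.

3.13 °C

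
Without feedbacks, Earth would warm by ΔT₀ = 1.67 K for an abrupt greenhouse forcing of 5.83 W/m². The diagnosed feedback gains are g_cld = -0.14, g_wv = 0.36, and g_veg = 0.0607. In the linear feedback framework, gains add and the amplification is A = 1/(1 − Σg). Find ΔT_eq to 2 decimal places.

2.32 K

Total gain g = -0.14 + 0.36 + 0.0607 = 0.2807.
Amplification A = 1/(1 − 0.2807) = 1.39.
ΔT = 1.67 × 1.39 = 2.32 K.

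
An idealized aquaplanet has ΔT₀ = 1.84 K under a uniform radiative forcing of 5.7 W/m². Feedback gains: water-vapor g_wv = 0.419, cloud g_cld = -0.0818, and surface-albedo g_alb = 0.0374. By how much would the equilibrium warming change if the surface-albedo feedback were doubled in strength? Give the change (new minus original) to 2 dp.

0.19 K

Original: g = 0.3746, ΔT = 1.84/(1−0.3746) = 2.9421 K.
With doubled surface-albedo: g' = 0.412, ΔT' = 1.84/(1−0.412) = 3.1293 K.
Change = 3.1293 − 2.9421 = 0.19 K.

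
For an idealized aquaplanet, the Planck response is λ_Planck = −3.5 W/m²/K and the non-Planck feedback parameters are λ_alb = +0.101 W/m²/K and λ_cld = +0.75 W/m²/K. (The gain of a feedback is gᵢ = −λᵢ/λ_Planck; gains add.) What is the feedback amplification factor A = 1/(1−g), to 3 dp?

Convert to gains: g_alb = 0.101/3.5 = 0.02886; g_cld = 0.75/3.5 = 0.2143.
Total gain g = 0.24316.
A = 1/(1 − 0.24316) = 1.321.

1.321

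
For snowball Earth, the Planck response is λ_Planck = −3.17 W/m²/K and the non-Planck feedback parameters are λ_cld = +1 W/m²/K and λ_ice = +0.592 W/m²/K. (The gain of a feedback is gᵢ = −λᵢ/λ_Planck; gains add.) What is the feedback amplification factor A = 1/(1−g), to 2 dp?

2.01

Convert to gains: g_cld = 1/3.17 = 0.3155; g_ice = 0.592/3.17 = 0.1868.
Total gain g = 0.5023.
A = 1/(1 − 0.5023) = 2.01.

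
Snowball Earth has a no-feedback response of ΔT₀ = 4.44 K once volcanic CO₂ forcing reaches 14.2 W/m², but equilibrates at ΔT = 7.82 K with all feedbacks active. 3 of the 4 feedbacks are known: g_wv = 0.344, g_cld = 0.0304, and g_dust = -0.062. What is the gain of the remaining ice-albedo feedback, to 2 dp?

Amplification A = ΔT/ΔT₀ = 7.82/4.44 = 1.761.
Total gain g = 1 − 1/A = 1 − 1/1.761 = 0.4321.
Known gains sum to 0.344 + 0.0304 − 0.062 = 0.3124.
g_ice = 0.4321 − 0.3124 = 0.12.

0.12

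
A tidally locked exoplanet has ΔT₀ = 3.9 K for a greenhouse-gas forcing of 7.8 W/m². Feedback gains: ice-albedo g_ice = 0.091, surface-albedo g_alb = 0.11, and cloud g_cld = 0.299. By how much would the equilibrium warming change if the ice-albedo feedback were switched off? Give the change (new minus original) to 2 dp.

-1.20 K

Original: g = 0.5, ΔT = 3.9/(1−0.5) = 7.8000 K.
Without ice-albedo: g' = 0.409, ΔT' = 3.9/(1−0.409) = 6.5990 K.
Change = 6.5990 − 7.8000 = -1.20 K.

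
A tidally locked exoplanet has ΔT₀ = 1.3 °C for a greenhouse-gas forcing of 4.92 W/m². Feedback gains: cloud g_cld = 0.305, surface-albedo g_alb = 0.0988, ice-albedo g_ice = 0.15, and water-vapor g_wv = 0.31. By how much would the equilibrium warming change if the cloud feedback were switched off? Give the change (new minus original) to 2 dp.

-6.60 °C

Original: g = 0.8638, ΔT = 1.3/(1−0.8638) = 9.5448 °C.
Without cloud: g' = 0.5588, ΔT' = 1.3/(1−0.5588) = 2.9465 °C.
Change = 2.9465 − 9.5448 = -6.60 °C.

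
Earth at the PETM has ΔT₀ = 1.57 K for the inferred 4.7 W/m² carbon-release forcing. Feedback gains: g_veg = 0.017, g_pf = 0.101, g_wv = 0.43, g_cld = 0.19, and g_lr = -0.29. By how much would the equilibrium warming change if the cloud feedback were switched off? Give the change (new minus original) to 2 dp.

Original: g = 0.448, ΔT = 1.57/(1−0.448) = 2.8442 K.
Without cloud: g' = 0.258, ΔT' = 1.57/(1−0.258) = 2.1159 K.
Change = 2.1159 − 2.8442 = -0.73 K.

-0.73 K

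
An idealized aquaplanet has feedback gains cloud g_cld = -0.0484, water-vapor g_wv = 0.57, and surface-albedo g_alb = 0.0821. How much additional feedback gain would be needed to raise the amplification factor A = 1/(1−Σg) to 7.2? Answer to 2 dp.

Current total gain = 0.6037.
Target gain for A = 7.2: g* = 1 − 1/7.2 = 0.8611.
Additional gain needed = 0.8611 − 0.6037 = 0.26.

0.26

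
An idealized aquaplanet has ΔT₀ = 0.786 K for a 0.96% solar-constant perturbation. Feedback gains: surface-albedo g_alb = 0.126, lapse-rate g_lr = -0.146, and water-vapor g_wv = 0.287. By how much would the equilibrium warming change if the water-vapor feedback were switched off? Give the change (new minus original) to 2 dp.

Original: g = 0.267, ΔT = 0.786/(1−0.267) = 1.0723 K.
Without water-vapor: g' = -0.02, ΔT' = 0.786/(1+0.02) = 0.7706 K.
Change = 0.7706 − 1.0723 = -0.30 K.

-0.30 K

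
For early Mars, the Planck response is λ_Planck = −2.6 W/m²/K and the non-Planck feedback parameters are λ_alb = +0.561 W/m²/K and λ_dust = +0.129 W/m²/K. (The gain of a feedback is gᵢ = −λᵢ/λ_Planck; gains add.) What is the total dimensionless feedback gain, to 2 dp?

0.27

Convert to gains: g_alb = 0.561/2.6 = 0.2158; g_dust = 0.129/2.6 = 0.04962.
Total gain g = 0.26542.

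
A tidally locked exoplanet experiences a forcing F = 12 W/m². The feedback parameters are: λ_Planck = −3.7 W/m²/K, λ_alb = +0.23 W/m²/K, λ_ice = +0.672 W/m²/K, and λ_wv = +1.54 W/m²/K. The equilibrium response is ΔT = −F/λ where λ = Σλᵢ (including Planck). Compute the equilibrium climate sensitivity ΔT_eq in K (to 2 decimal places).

Net feedback parameter λ = (−3.7) + (+0.23) + (+0.672) + (+1.54) = -1.258 W/m²/K.
ΔT = −F/λ = −12/(-1.258) = 9.54 K.

9.54 K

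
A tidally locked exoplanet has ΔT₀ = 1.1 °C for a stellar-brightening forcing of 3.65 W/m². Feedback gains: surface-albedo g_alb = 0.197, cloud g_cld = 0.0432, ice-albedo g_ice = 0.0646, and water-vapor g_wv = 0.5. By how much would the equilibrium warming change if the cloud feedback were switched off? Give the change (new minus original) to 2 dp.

Original: g = 0.8048, ΔT = 1.1/(1−0.8048) = 5.6352 °C.
Without cloud: g' = 0.7616, ΔT' = 1.1/(1−0.7616) = 4.6141 °C.
Change = 4.6141 − 5.6352 = -1.02 °C.

-1.02 °C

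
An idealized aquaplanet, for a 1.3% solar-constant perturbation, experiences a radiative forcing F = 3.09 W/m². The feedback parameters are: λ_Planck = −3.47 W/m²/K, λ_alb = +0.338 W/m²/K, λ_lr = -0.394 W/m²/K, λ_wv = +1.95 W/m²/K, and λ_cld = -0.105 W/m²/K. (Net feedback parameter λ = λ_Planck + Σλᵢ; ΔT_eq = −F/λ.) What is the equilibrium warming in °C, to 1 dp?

1.8 °C

Net feedback parameter λ = (−3.47) + (+0.338) + (-0.394) + (+1.95) + (-0.105) = -1.681 W/m²/K.
ΔT = −F/λ = −3.09/(-1.681) = 1.8 °C.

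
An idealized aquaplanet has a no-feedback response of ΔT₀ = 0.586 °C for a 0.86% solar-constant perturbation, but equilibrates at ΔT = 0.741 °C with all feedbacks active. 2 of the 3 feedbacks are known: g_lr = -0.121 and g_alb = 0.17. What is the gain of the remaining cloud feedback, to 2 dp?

0.16

Amplification A = ΔT/ΔT₀ = 0.741/0.586 = 1.265.
Total gain g = 1 − 1/A = 1 − 1/1.265 = 0.2095.
Known gains sum to -0.121 + 0.17 = 0.049.
g_cld = 0.2095 − 0.049 = 0.16.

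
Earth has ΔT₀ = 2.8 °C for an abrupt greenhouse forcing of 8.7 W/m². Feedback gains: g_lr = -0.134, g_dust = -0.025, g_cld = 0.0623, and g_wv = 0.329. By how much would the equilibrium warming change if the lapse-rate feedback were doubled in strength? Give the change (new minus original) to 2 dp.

-0.54 °C

Original: g = 0.2323, ΔT = 2.8/(1−0.2323) = 3.6473 °C.
With doubled lapse-rate: g' = 0.0983, ΔT' = 2.8/(1−0.0983) = 3.1052 °C.
Change = 3.1052 − 3.6473 = -0.54 °C.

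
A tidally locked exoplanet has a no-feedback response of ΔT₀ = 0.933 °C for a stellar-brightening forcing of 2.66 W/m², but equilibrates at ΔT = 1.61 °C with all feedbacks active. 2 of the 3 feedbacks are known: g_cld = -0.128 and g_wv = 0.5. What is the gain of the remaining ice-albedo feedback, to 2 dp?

0.05

Amplification A = ΔT/ΔT₀ = 1.61/0.933 = 1.726.
Total gain g = 1 − 1/A = 1 − 1/1.726 = 0.4206.
Known gains sum to -0.128 + 0.5 = 0.372.
g_ice = 0.4206 − 0.372 = 0.05.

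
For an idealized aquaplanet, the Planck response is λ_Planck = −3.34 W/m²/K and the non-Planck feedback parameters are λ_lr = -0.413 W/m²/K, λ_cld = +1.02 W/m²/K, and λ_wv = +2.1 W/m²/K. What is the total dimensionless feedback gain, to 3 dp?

0.810

Convert to gains: g_lr = -0.413/3.34 = -0.1237; g_cld = 1.02/3.34 = 0.3054; g_wv = 2.1/3.34 = 0.6287.
Total gain g = 0.8104.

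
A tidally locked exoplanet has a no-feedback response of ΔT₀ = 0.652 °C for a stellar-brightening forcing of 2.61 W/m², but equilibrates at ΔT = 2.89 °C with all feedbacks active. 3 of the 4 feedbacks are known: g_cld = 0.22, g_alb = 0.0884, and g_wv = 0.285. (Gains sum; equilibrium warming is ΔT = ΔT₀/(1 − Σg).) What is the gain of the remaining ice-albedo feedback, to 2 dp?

0.18

Amplification A = ΔT/ΔT₀ = 2.89/0.652 = 4.433.
Total gain g = 1 − 1/A = 1 − 1/4.433 = 0.7744.
Known gains sum to 0.22 + 0.0884 + 0.285 = 0.5934.
g_ice = 0.7744 − 0.5934 = 0.18.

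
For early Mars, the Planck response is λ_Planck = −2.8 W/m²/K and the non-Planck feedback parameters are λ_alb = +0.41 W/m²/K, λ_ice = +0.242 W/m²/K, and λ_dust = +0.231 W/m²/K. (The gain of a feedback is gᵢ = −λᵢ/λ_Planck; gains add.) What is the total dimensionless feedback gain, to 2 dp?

0.32

Convert to gains: g_alb = 0.41/2.8 = 0.1464; g_ice = 0.242/2.8 = 0.08643; g_dust = 0.231/2.8 = 0.0825.
Total gain g = 0.31533.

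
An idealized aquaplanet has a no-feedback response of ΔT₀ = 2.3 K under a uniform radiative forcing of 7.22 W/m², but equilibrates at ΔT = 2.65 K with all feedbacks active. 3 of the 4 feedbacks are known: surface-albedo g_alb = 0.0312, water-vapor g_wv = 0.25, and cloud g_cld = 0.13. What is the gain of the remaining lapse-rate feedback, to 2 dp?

-0.28

Amplification A = ΔT/ΔT₀ = 2.65/2.3 = 1.152.
Total gain g = 1 − 1/A = 1 − 1/1.152 = 0.1319.
Known gains sum to 0.0312 + 0.25 + 0.13 = 0.4112.
g_lr = 0.1319 − 0.4112 = -0.28.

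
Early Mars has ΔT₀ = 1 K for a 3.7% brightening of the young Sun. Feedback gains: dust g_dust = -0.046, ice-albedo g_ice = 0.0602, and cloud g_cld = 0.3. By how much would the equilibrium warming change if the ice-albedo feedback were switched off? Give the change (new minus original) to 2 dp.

Original: g = 0.3142, ΔT = 1/(1−0.3142) = 1.4582 K.
Without ice-albedo: g' = 0.254, ΔT' = 1/(1−0.254) = 1.3405 K.
Change = 1.3405 − 1.4582 = -0.12 K.

-0.12 K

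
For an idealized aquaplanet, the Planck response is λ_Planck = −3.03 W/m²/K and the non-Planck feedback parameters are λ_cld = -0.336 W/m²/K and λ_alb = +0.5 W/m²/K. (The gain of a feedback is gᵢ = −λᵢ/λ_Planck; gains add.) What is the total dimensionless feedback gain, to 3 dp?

Convert to gains: g_cld = -0.336/3.03 = -0.1109; g_alb = 0.5/3.03 = 0.165.
Total gain g = 0.0541.

0.054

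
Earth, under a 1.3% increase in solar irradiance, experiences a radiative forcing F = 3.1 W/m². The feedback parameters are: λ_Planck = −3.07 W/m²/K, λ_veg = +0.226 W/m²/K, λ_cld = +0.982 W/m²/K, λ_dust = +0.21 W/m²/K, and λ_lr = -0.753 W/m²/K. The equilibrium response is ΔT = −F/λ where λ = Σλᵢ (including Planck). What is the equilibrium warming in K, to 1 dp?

Net feedback parameter λ = (−3.07) + (+0.226) + (+0.982) + (+0.21) + (-0.753) = -2.405 W/m²/K.
ΔT = −F/λ = −3.1/(-2.405) = 1.3 K.

1.3 K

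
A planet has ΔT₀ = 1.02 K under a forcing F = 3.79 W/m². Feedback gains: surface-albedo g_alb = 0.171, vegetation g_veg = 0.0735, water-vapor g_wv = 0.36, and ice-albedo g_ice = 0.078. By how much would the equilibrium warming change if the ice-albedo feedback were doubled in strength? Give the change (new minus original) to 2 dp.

Original: g = 0.6825, ΔT = 1.02/(1−0.6825) = 3.2126 K.
With doubled ice-albedo: g' = 0.7605, ΔT' = 1.02/(1−0.7605) = 4.2589 K.
Change = 4.2589 − 3.2126 = 1.05 K.

1.05 K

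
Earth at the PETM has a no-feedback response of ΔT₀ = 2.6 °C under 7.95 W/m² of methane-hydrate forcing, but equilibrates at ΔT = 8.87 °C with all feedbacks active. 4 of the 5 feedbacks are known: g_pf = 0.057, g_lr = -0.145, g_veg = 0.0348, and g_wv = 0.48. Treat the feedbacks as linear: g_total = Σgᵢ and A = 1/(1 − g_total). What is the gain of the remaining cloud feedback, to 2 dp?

Amplification A = ΔT/ΔT₀ = 8.87/2.6 = 3.412.
Total gain g = 1 − 1/A = 1 − 1/3.412 = 0.7069.
Known gains sum to 0.057 − 0.145 + 0.0348 + 0.48 = 0.4268.
g_cld = 0.7069 − 0.4268 = 0.28.

0.28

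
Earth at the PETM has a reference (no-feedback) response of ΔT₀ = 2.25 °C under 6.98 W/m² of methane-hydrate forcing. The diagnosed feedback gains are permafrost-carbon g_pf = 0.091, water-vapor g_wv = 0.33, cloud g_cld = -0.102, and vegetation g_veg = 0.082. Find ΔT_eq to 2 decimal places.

3.76 °C

Total gain g = 0.091 + 0.33 − 0.102 + 0.082 = 0.401.
Amplification A = 1/(1 − 0.401) = 1.669.
ΔT = 2.25 × 1.669 = 3.76 °C.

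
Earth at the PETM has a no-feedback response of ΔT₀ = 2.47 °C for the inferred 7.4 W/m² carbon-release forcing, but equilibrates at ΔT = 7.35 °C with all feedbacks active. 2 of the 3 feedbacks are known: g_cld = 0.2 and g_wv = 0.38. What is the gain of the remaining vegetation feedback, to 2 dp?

0.08

Amplification A = ΔT/ΔT₀ = 7.35/2.47 = 2.976.
Total gain g = 1 − 1/A = 1 − 1/2.976 = 0.664.
Known gains sum to 0.2 + 0.38 = 0.58.
g_veg = 0.664 − 0.58 = 0.08.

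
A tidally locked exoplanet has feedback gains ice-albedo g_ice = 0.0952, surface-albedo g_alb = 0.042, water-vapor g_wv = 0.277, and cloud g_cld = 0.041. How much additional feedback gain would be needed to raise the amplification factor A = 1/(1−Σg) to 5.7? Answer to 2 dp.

Current total gain = 0.4552.
Target gain for A = 5.7: g* = 1 − 1/5.7 = 0.8246.
Additional gain needed = 0.8246 − 0.4552 = 0.37.

0.37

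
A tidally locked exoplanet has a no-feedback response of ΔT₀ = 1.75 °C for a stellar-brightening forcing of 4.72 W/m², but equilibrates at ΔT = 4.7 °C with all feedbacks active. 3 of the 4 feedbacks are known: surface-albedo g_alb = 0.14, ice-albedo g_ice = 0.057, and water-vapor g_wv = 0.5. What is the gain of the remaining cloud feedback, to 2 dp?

Amplification A = ΔT/ΔT₀ = 4.7/1.75 = 2.686.
Total gain g = 1 − 1/A = 1 − 1/2.686 = 0.6277.
Known gains sum to 0.14 + 0.057 + 0.5 = 0.697.
g_cld = 0.6277 − 0.697 = -0.07.

-0.07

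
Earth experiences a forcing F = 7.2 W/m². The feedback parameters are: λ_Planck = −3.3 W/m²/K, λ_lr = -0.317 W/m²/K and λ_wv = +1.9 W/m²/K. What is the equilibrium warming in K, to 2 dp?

Net feedback parameter λ = (−3.3) + (-0.317) + (+1.9) = -1.717 W/m²/K.
ΔT = −F/λ = −7.2/(-1.717) = 4.19 K.

4.19 K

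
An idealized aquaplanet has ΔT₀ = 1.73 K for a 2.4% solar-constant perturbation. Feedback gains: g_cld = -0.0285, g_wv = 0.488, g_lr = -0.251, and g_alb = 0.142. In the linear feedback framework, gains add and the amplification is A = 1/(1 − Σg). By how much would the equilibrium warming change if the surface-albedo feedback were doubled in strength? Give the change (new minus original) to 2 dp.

0.75 K

Original: g = 0.3505, ΔT = 1.73/(1−0.3505) = 2.6636 K.
With doubled surface-albedo: g' = 0.4925, ΔT' = 1.73/(1−0.4925) = 3.4089 K.
Change = 3.4089 − 2.6636 = 0.75 K.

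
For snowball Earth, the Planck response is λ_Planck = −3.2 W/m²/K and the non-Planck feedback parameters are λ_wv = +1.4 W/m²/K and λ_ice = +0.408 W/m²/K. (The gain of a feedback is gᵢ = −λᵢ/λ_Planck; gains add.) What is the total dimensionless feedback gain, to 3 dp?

0.565

Convert to gains: g_wv = 1.4/3.2 = 0.4375; g_ice = 0.408/3.2 = 0.1275.
Total gain g = 0.565.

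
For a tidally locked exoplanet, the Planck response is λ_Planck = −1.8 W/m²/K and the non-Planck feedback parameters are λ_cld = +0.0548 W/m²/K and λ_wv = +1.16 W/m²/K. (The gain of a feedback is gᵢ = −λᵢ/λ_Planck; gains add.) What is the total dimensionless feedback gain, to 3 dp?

0.675

Convert to gains: g_cld = 0.0548/1.8 = 0.03044; g_wv = 1.16/1.8 = 0.6444.
Total gain g = 0.67484.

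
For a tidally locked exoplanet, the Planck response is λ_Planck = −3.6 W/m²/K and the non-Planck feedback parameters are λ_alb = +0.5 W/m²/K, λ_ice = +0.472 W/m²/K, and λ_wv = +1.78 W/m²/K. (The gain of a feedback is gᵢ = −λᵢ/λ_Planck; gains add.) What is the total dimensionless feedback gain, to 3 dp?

0.764

Convert to gains: g_alb = 0.5/3.6 = 0.1389; g_ice = 0.472/3.6 = 0.1311; g_wv = 1.78/3.6 = 0.4944.
Total gain g = 0.7644.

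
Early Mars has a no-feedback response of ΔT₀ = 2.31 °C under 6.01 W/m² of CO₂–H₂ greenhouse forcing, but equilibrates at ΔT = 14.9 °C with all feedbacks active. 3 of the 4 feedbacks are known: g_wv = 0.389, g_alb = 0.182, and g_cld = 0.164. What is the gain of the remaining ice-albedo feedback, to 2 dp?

0.11

Amplification A = ΔT/ΔT₀ = 14.9/2.31 = 6.45.
Total gain g = 1 − 1/A = 1 − 1/6.45 = 0.845.
Known gains sum to 0.389 + 0.182 + 0.164 = 0.735.
g_ice = 0.845 − 0.735 = 0.11.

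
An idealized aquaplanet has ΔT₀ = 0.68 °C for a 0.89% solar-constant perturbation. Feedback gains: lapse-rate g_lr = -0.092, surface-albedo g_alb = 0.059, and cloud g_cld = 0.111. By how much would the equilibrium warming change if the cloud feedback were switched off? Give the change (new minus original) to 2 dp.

Original: g = 0.078, ΔT = 0.68/(1−0.078) = 0.7375 °C.
Without cloud: g' = -0.033, ΔT' = 0.68/(1+0.033) = 0.6583 °C.
Change = 0.6583 − 0.7375 = -0.08 °C.

-0.08 °C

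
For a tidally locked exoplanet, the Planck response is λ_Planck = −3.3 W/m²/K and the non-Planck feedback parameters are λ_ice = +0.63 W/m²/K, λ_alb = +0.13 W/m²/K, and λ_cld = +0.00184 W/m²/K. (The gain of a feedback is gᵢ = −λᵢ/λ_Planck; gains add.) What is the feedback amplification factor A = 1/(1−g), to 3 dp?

Convert to gains: g_ice = 0.63/3.3 = 0.1909; g_alb = 0.13/3.3 = 0.03939; g_cld = 0.00184/3.3 = 0.000558.
Total gain g = 0.230848.
A = 1/(1 − 0.230848) = 1.300.

1.300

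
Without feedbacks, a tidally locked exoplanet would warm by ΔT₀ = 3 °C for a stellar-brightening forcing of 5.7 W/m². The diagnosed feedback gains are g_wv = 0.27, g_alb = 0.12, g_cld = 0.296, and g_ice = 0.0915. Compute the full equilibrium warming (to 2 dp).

Total gain g = 0.27 + 0.12 + 0.296 + 0.0915 = 0.7775.
Amplification A = 1/(1 − 0.7775) = 4.494.
ΔT = 3 × 4.494 = 13.48 °C.

13.48 °C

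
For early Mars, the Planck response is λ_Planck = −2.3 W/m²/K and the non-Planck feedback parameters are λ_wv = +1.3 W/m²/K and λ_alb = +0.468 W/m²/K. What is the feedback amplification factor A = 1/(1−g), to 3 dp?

Convert to gains: g_wv = 1.3/2.3 = 0.5652; g_alb = 0.468/2.3 = 0.2035.
Total gain g = 0.7687.
A = 1/(1 − 0.7687) = 4.323.

4.323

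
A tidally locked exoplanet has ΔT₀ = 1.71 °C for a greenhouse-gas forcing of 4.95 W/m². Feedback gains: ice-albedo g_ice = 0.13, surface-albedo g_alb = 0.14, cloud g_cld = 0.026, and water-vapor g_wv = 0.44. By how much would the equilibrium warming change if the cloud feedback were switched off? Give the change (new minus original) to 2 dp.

Original: g = 0.736, ΔT = 1.71/(1−0.736) = 6.4773 °C.
Without cloud: g' = 0.71, ΔT' = 1.71/(1−0.71) = 5.8966 °C.
Change = 5.8966 − 6.4773 = -0.58 °C.

-0.58 °C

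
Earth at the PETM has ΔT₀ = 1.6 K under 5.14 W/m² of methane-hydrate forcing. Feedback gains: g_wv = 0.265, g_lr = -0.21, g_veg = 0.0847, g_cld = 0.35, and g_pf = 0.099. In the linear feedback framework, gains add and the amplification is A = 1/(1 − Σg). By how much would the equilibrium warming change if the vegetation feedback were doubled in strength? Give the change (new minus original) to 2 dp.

1.01 K

Original: g = 0.5887, ΔT = 1.6/(1−0.5887) = 3.8901 K.
With doubled vegetation: g' = 0.6734, ΔT' = 1.6/(1−0.6734) = 4.8990 K.
Change = 4.8990 − 3.8901 = 1.01 K.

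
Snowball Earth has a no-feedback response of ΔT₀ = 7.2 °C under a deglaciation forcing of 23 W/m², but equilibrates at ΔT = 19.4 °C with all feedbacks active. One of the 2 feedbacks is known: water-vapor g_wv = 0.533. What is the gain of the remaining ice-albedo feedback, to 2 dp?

0.10

Amplification A = ΔT/ΔT₀ = 19.4/7.2 = 2.694.
Total gain g = 1 − 1/A = 1 − 1/2.694 = 0.6288.
The known gain is 0.533.
g_ice = 0.6288 − 0.533 = 0.10.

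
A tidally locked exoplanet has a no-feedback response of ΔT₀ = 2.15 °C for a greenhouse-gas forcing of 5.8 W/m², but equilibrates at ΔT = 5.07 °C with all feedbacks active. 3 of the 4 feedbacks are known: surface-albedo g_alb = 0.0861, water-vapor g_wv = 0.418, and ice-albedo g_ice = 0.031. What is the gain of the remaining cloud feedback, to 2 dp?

0.04

Amplification A = ΔT/ΔT₀ = 5.07/2.15 = 2.358.
Total gain g = 1 − 1/A = 1 − 1/2.358 = 0.5759.
Known gains sum to 0.0861 + 0.418 + 0.031 = 0.5351.
g_cld = 0.5759 − 0.5351 = 0.04.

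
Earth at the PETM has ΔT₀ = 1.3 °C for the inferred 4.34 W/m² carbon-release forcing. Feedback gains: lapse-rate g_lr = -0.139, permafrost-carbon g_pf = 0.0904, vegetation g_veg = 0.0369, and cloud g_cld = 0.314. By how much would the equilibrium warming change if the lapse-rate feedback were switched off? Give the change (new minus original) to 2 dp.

Original: g = 0.3023, ΔT = 1.3/(1−0.3023) = 1.8633 °C.
Without lapse-rate: g' = 0.4413, ΔT' = 1.3/(1−0.4413) = 2.3268 °C.
Change = 2.3268 − 1.8633 = 0.46 °C.

0.46 °C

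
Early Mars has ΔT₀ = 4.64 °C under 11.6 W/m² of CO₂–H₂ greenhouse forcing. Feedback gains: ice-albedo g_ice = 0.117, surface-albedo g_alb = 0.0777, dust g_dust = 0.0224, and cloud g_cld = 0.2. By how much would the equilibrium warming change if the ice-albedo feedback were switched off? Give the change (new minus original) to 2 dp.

Original: g = 0.4171, ΔT = 4.64/(1−0.4171) = 7.9602 °C.
Without ice-albedo: g' = 0.3001, ΔT' = 4.64/(1−0.3001) = 6.6295 °C.
Change = 6.6295 − 7.9602 = -1.33 °C.

-1.33 °C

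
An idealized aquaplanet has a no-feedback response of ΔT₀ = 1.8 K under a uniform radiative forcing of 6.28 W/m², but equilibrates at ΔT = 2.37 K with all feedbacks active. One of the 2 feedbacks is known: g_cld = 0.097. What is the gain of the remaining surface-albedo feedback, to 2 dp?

Amplification A = ΔT/ΔT₀ = 2.37/1.8 = 1.317.
Total gain g = 1 − 1/A = 1 − 1/1.317 = 0.2407.
The known gain is 0.097.
g_alb = 0.2407 − 0.097 = 0.14.

0.14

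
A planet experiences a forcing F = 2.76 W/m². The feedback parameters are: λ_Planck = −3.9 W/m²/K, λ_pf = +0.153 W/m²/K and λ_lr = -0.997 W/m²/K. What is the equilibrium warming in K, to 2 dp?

Net feedback parameter λ = (−3.9) + (+0.153) + (-0.997) = -4.744 W/m²/K.
ΔT = −F/λ = −2.76/(-4.744) = 0.58 K.

0.58 K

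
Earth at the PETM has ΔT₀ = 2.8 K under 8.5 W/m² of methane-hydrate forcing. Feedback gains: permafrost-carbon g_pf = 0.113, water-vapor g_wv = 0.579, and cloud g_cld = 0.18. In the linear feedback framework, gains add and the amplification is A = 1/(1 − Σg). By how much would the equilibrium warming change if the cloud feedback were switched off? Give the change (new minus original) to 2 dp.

Original: g = 0.872, ΔT = 2.8/(1−0.872) = 21.8750 K.
Without cloud: g' = 0.692, ΔT' = 2.8/(1−0.692) = 9.0909 K.
Change = 9.0909 − 21.8750 = -12.78 K.

-12.78 K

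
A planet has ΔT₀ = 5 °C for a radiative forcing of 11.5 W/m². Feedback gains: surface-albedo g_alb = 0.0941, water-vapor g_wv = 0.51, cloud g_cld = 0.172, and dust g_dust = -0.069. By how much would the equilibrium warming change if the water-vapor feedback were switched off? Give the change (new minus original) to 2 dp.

Original: g = 0.7071, ΔT = 5/(1−0.7071) = 17.0707 °C.
Without water-vapor: g' = 0.1971, ΔT' = 5/(1−0.1971) = 6.2274 °C.
Change = 6.2274 − 17.0707 = -10.84 °C.

-10.84 °C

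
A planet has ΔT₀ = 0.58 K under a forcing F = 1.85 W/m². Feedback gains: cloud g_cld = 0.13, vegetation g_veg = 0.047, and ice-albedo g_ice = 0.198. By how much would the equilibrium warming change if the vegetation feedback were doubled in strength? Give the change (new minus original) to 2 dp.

Original: g = 0.375, ΔT = 0.58/(1−0.375) = 0.9280 K.
With doubled vegetation: g' = 0.422, ΔT' = 0.58/(1−0.422) = 1.0035 K.
Change = 1.0035 − 0.9280 = 0.08 K.

0.08 K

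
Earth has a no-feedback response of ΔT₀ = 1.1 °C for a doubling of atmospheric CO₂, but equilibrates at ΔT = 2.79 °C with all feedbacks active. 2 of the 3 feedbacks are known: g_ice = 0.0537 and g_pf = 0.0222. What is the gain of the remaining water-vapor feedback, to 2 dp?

0.53

Amplification A = ΔT/ΔT₀ = 2.79/1.1 = 2.536.
Total gain g = 1 − 1/A = 1 − 1/2.536 = 0.6057.
Known gains sum to 0.0537 + 0.0222 = 0.0759.
g_wv = 0.6057 − 0.0759 = 0.53.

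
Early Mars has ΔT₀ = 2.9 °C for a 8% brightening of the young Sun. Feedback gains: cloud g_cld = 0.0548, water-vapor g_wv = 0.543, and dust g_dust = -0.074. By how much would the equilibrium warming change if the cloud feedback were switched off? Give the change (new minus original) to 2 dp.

Original: g = 0.5238, ΔT = 2.9/(1−0.5238) = 6.0899 °C.
Without cloud: g' = 0.469, ΔT' = 2.9/(1−0.469) = 5.4614 °C.
Change = 5.4614 − 6.0899 = -0.63 °C.

-0.63 °C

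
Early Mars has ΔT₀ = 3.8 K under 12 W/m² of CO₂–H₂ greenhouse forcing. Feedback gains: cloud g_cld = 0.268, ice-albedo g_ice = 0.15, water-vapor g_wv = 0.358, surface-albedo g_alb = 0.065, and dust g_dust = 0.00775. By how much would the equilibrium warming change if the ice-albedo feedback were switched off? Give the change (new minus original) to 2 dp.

-12.51 K

Original: g = 0.84875, ΔT = 3.8/(1−0.84875) = 25.1240 K.
Without ice-albedo: g' = 0.69875, ΔT' = 3.8/(1−0.69875) = 12.6141 K.
Change = 12.6141 − 25.1240 = -12.51 K.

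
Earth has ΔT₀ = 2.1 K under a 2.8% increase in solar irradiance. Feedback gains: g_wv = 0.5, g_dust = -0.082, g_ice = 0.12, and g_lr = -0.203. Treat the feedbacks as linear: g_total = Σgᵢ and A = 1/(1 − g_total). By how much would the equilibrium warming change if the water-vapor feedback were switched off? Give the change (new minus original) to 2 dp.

-1.36 K

Original: g = 0.335, ΔT = 2.1/(1−0.335) = 3.1579 K.
Without water-vapor: g' = -0.165, ΔT' = 2.1/(1+0.165) = 1.8026 K.
Change = 1.8026 − 3.1579 = -1.36 K.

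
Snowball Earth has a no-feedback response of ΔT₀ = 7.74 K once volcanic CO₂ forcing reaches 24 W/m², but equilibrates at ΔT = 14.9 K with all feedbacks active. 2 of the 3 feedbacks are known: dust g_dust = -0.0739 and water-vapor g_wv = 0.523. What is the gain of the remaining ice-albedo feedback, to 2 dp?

Amplification A = ΔT/ΔT₀ = 14.9/7.74 = 1.925.
Total gain g = 1 − 1/A = 1 − 1/1.925 = 0.4805.
Known gains sum to -0.0739 + 0.523 = 0.4491.
g_ice = 0.4805 − 0.4491 = 0.03.

0.03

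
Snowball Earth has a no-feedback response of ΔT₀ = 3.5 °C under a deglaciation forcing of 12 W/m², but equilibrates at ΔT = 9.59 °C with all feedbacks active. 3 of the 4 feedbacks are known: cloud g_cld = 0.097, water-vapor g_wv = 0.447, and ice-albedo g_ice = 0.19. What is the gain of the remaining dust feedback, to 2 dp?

-0.10

Amplification A = ΔT/ΔT₀ = 9.59/3.5 = 2.74.
Total gain g = 1 − 1/A = 1 − 1/2.74 = 0.635.
Known gains sum to 0.097 + 0.447 + 0.19 = 0.734.
g_dust = 0.635 − 0.734 = -0.10.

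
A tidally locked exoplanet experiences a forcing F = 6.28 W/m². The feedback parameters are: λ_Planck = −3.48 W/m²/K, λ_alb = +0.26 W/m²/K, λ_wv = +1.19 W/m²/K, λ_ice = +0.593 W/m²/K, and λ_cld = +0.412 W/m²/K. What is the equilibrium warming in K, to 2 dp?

6.13 K

Net feedback parameter λ = (−3.48) + (+0.26) + (+1.19) + (+0.593) + (+0.412) = -1.025 W/m²/K.
ΔT = −F/λ = −6.28/(-1.025) = 6.13 K.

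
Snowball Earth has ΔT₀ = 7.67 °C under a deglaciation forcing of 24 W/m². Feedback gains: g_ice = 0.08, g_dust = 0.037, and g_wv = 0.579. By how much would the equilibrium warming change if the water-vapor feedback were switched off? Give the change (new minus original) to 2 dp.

-16.54 °C

Original: g = 0.696, ΔT = 7.67/(1−0.696) = 25.2303 °C.
Without water-vapor: g' = 0.117, ΔT' = 7.67/(1−0.117) = 8.6863 °C.
Change = 8.6863 − 25.2303 = -16.54 °C.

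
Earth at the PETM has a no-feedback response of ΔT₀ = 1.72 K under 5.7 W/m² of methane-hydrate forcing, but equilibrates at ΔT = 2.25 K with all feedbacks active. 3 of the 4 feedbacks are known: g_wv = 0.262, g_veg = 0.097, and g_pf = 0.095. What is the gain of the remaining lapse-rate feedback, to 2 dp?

-0.22

Amplification A = ΔT/ΔT₀ = 2.25/1.72 = 1.308.
Total gain g = 1 − 1/A = 1 − 1/1.308 = 0.2355.
Known gains sum to 0.262 + 0.097 + 0.095 = 0.454.
g_lr = 0.2355 − 0.454 = -0.22.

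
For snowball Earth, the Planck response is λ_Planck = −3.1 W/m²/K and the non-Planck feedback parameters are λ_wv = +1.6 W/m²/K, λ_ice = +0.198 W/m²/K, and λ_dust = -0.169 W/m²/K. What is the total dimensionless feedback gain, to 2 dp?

0.53

Convert to gains: g_wv = 1.6/3.1 = 0.5161; g_ice = 0.198/3.1 = 0.06387; g_dust = -0.169/3.1 = -0.05452.
Total gain g = 0.52545.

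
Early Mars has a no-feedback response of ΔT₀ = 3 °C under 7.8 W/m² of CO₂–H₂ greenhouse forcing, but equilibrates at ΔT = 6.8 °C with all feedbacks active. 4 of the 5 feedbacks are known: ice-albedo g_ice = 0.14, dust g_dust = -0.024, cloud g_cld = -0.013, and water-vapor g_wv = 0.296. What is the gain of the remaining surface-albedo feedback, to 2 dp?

Amplification A = ΔT/ΔT₀ = 6.8/3 = 2.267.
Total gain g = 1 − 1/A = 1 − 1/2.267 = 0.5589.
Known gains sum to 0.14 − 0.024 − 0.013 + 0.296 = 0.399.
g_alb = 0.5589 − 0.399 = 0.16.

0.16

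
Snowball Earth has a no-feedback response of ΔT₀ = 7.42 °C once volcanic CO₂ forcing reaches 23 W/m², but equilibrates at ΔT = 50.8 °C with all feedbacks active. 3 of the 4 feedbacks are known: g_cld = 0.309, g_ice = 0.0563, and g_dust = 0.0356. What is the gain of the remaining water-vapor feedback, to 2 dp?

0.45

Amplification A = ΔT/ΔT₀ = 50.8/7.42 = 6.846.
Total gain g = 1 − 1/A = 1 − 1/6.846 = 0.8539.
Known gains sum to 0.309 + 0.0563 + 0.0356 = 0.4009.
g_wv = 0.8539 − 0.4009 = 0.45.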